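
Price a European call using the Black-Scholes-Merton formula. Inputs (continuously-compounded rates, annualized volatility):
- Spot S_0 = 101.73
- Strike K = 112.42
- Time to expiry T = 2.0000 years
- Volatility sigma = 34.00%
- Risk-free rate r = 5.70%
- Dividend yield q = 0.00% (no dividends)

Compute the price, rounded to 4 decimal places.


d1 = (ln(S/K) + (r - q + 0.5*sigma^2) * T) / (sigma * sqrt(T)) = 0.26969965
d2 = d1 - sigma * sqrt(T) = -0.21113296
exp(-rT) = 0.89225796; exp(-qT) = 1.00000000
C = S_0 * exp(-qT) * N(d1) - K * exp(-rT) * N(d2)
N(d1) = 0.60630434; N(d2) = 0.41639176
C = 101.7300 * 1.00000000 * 0.60630434 - 112.4200 * 0.89225796 * 0.41639176 = 19.9121

Answer: Price = 19.9121


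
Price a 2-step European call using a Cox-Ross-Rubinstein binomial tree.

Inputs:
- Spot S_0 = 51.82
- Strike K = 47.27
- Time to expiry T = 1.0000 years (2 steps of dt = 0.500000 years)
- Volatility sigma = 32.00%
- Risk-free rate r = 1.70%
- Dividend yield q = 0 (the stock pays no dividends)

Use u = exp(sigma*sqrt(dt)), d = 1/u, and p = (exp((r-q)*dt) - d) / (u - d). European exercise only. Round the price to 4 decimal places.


Answer: Price = V(0,0) = 9.4139

Derivation:
dt = T/N = 0.500000
u = exp(sigma*sqrt(dt)) = 1.253919; d = 1/u = 0.797499
p = (exp((r-q)*dt) - d) / (u - d) = 0.462374
Discount per step: exp(-r*dt) = 0.991536
Stock lattice S(k, i) with i counting down-moves:
  k=0: S(0,0) = 51.8200
  k=1: S(1,0) = 64.9781; S(1,1) = 41.3264
  k=2: S(2,0) = 81.4773; S(2,1) = 51.8200; S(2,2) = 32.9578
Terminal payoffs V(N, i) = max(S_T - K, 0):
  V(2,0) = 34.207305; V(2,1) = 4.550000; V(2,2) = 0.000000
Backward induction: V(k, i) = exp(-r*dt) * [p * V(k+1, i) + (1-p) * V(k+1, i+1)].
  V(1,0) = exp(-r*dt) * [p*34.207305 + (1-p)*4.550000] = 18.108196
  V(1,1) = exp(-r*dt) * [p*4.550000 + (1-p)*0.000000] = 2.085996
  V(0,0) = exp(-r*dt) * [p*18.108196 + (1-p)*2.085996] = 9.413888


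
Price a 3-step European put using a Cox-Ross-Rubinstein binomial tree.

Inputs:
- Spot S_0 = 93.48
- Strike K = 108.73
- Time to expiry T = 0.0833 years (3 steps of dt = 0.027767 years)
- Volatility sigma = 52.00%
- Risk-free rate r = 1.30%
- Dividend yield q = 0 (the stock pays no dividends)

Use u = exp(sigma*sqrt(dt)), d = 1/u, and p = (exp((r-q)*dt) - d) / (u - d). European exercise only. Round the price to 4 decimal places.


Answer: Price = V(0,0) = 16.5170

Derivation:
dt = T/N = 0.027767
u = exp(sigma*sqrt(dt)) = 1.090514; d = 1/u = 0.916999
p = (exp((r-q)*dt) - d) / (u - d) = 0.480432
Discount per step: exp(-r*dt) = 0.999639
Stock lattice S(k, i) with i counting down-moves:
  k=0: S(0,0) = 93.4800
  k=1: S(1,0) = 101.9413; S(1,1) = 85.7210
  k=2: S(2,0) = 111.1684; S(2,1) = 93.4800; S(2,2) = 78.6061
  k=3: S(3,0) = 121.2307; S(3,1) = 101.9413; S(3,2) = 85.7210; S(3,3) = 72.0817
Terminal payoffs V(N, i) = max(K - S_T, 0):
  V(3,0) = 0.000000; V(3,1) = 6.788732; V(3,2) = 23.008971; V(3,3) = 36.648349
Backward induction: V(k, i) = exp(-r*dt) * [p * V(k+1, i) + (1-p) * V(k+1, i+1)].
  V(2,0) = exp(-r*dt) * [p*0.000000 + (1-p)*6.788732] = 3.525936
  V(2,1) = exp(-r*dt) * [p*6.788732 + (1-p)*23.008971] = 15.210759
  V(2,2) = exp(-r*dt) * [p*23.008971 + (1-p)*36.648349] = 30.084695
  V(1,0) = exp(-r*dt) * [p*3.525936 + (1-p)*15.210759] = 9.593534
  V(1,1) = exp(-r*dt) * [p*15.210759 + (1-p)*30.084695] = 22.930503
  V(0,0) = exp(-r*dt) * [p*9.593534 + (1-p)*22.930503] = 16.517034


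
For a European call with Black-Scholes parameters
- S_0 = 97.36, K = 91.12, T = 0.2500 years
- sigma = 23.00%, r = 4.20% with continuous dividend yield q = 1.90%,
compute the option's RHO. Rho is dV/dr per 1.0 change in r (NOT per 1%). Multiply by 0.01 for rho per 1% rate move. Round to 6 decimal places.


d1 = 0.6834837351; d2 = 0.5684837351
phi(d1) = 0.3158418892; exp(-qT) = 0.9952612634; exp(-rT) = 0.9895549326
N(d2) = 0.7151467266
Rho = K*T*exp(-rT)*N(d2) = 91.1200 * 0.2500 * 0.9895549326 * 0.7151467266 = 16.120881

Answer: Rho = 16.120881


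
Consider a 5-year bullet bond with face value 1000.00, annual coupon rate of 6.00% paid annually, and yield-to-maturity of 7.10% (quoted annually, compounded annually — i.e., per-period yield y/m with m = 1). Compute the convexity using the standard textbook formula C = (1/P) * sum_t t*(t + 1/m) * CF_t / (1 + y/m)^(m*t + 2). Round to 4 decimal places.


Answer: Convexity = 22.3574

Derivation:
Coupon per period c = face * coupon_rate / m = 60.000000
Periods per year m = 1; per-period yield y/m = 0.071000
Number of cashflows N = 5
Cashflows (t years, CF_t, discount factor 1/(1+y/m)^(m*t), PV):
  t = 1.0000: CF_t = 60.000000, DF = 0.933707, PV = 56.022409
  t = 2.0000: CF_t = 60.000000, DF = 0.871808, PV = 52.308505
  t = 3.0000: CF_t = 60.000000, DF = 0.814013, PV = 48.840808
  t = 4.0000: CF_t = 60.000000, DF = 0.760050, PV = 45.602995
  t = 5.0000: CF_t = 1060.000000, DF = 0.709664, PV = 752.243617
Price P = sum_t PV_t = 955.018334
Convexity numerator sum_t t*(t + 1/m) * CF_t / (1+y/m)^(m*t + 2):
  t = 1.0000: term = 97.681616
  t = 2.0000: term = 273.617971
  t = 3.0000: term = 510.957928
  t = 4.0000: term = 795.141501
  t = 5.0000: term = 19674.369529
Convexity = (1/P) * sum = 21351.768544 / 955.018334 = 22.357444


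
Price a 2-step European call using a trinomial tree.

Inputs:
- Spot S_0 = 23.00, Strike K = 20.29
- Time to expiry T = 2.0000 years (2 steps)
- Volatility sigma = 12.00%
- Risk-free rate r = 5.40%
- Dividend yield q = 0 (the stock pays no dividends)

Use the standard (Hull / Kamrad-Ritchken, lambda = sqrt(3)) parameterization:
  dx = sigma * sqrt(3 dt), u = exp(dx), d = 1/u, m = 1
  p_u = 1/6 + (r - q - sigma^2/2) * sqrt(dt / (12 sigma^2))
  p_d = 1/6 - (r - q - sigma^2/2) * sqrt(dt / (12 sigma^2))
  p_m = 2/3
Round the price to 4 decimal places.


Answer: Price = V(0,0) = 4.8557

Derivation:
dt = T/N = 1.000000; dx = sigma*sqrt(3*dt) = 0.207846
u = exp(dx) = 1.231024; d = 1/u = 0.812332
p_u = 0.279250, p_m = 0.666667, p_d = 0.054083
Discount per step: exp(-r*dt) = 0.947432
Stock lattice S(k, j) with j the centered position index:
  k=0: S(0,+0) = 23.0000
  k=1: S(1,-1) = 18.6836; S(1,+0) = 23.0000; S(1,+1) = 28.3135
  k=2: S(2,-2) = 15.1773; S(2,-1) = 18.6836; S(2,+0) = 23.0000; S(2,+1) = 28.3135; S(2,+2) = 34.8546
Terminal payoffs V(N, j) = max(S_T - K, 0):
  V(2,-2) = 0.000000; V(2,-1) = 0.000000; V(2,+0) = 2.710000; V(2,+1) = 8.023545; V(2,+2) = 14.564645
Backward induction: V(k, j) = exp(-r*dt) * [p_u * V(k+1, j+1) + p_m * V(k+1, j) + p_d * V(k+1, j-1)]
  V(1,-1) = exp(-r*dt) * [p_u*2.710000 + p_m*0.000000 + p_d*0.000000] = 0.716986
  V(1,+0) = exp(-r*dt) * [p_u*8.023545 + p_m*2.710000 + p_d*0.000000] = 3.834486
  V(1,+1) = exp(-r*dt) * [p_u*14.564645 + p_m*8.023545 + p_d*2.710000] = 9.060078
  V(0,+0) = exp(-r*dt) * [p_u*9.060078 + p_m*3.834486 + p_d*0.716986] = 4.855711


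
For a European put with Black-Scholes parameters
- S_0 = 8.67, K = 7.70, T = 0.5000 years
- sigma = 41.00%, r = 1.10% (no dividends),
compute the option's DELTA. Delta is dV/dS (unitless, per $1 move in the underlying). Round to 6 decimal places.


d1 = 0.5731823502; d2 = 0.2832685699
phi(d1) = 0.3385080057; exp(-qT) = 1.0000000000; exp(-rT) = 0.9945150973
N(-d1) = 0.2832606168
Delta = -exp(-qT) * N(-d1) = -1.0000000000 * 0.2832606168 = -0.283261

Answer: Delta = -0.283261


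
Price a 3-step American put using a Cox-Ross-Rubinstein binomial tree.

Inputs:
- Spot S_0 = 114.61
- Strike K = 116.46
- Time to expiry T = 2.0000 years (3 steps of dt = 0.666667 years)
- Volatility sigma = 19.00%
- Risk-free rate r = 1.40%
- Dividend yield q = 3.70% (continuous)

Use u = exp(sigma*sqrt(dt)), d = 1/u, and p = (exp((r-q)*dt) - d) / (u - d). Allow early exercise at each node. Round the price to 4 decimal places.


Answer: Price = V(0,0) = 16.3857

Derivation:
dt = T/N = 0.666667
u = exp(sigma*sqrt(dt)) = 1.167815; d = 1/u = 0.856300
p = (exp((r-q)*dt) - d) / (u - d) = 0.412448
Discount per step: exp(-r*dt) = 0.990710
Stock lattice S(k, i) with i counting down-moves:
  k=0: S(0,0) = 114.6100
  k=1: S(1,0) = 133.8433; S(1,1) = 98.1406
  k=2: S(2,0) = 156.3041; S(2,1) = 114.6100; S(2,2) = 84.0378
  k=3: S(3,0) = 182.5343; S(3,1) = 133.8433; S(3,2) = 98.1406; S(3,3) = 71.9616
Terminal payoffs V(N, i) = max(K - S_T, 0):
  V(3,0) = 0.000000; V(3,1) = 0.000000; V(3,2) = 18.319443; V(3,3) = 44.498446
Backward induction: V(k, i) = exp(-r*dt) * [p * V(k+1, i) + (1-p) * V(k+1, i+1)]; then take max(V_cont, immediate exercise) for American.
  V(2,0) = exp(-r*dt) * [p*0.000000 + (1-p)*0.000000] = 0.000000; exercise = 0.000000; V(2,0) = max -> 0.000000
  V(2,1) = exp(-r*dt) * [p*0.000000 + (1-p)*18.319443] = 10.663639; exercise = 1.850000; V(2,1) = max -> 10.663639
  V(2,2) = exp(-r*dt) * [p*18.319443 + (1-p)*44.498446] = 33.387900; exercise = 32.422228; V(2,2) = max -> 33.387900
  V(1,0) = exp(-r*dt) * [p*0.000000 + (1-p)*10.663639] = 6.207241; exercise = 0.000000; V(1,0) = max -> 6.207241
  V(1,1) = exp(-r*dt) * [p*10.663639 + (1-p)*33.387900] = 23.792233; exercise = 18.319443; V(1,1) = max -> 23.792233
  V(0,0) = exp(-r*dt) * [p*6.207241 + (1-p)*23.792233] = 16.385696; exercise = 1.850000; V(0,0) = max -> 16.385696


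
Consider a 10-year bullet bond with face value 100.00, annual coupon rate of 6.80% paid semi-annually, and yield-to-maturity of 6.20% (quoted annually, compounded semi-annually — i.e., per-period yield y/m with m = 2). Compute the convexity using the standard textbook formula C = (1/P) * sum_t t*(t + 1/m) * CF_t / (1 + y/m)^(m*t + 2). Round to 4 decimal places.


Answer: Convexity = 66.2940

Derivation:
Coupon per period c = face * coupon_rate / m = 3.400000
Periods per year m = 2; per-period yield y/m = 0.031000
Number of cashflows N = 20
Cashflows (t years, CF_t, discount factor 1/(1+y/m)^(m*t), PV):
  t = 0.5000: CF_t = 3.400000, DF = 0.969932, PV = 3.297769
  t = 1.0000: CF_t = 3.400000, DF = 0.940768, PV = 3.198612
  t = 1.5000: CF_t = 3.400000, DF = 0.912481, PV = 3.102437
  t = 2.0000: CF_t = 3.400000, DF = 0.885045, PV = 3.009153
  t = 2.5000: CF_t = 3.400000, DF = 0.858434, PV = 2.918674
  t = 3.0000: CF_t = 3.400000, DF = 0.832622, PV = 2.830916
  t = 3.5000: CF_t = 3.400000, DF = 0.807587, PV = 2.745796
  t = 4.0000: CF_t = 3.400000, DF = 0.783305, PV = 2.663236
  t = 4.5000: CF_t = 3.400000, DF = 0.759752, PV = 2.583158
  t = 5.0000: CF_t = 3.400000, DF = 0.736908, PV = 2.505488
  t = 5.5000: CF_t = 3.400000, DF = 0.714751, PV = 2.430153
  t = 6.0000: CF_t = 3.400000, DF = 0.693260, PV = 2.357083
  t = 6.5000: CF_t = 3.400000, DF = 0.672415, PV = 2.286211
  t = 7.0000: CF_t = 3.400000, DF = 0.652197, PV = 2.217469
  t = 7.5000: CF_t = 3.400000, DF = 0.632587, PV = 2.150795
  t = 8.0000: CF_t = 3.400000, DF = 0.613566, PV = 2.086125
  t = 8.5000: CF_t = 3.400000, DF = 0.595117, PV = 2.023399
  t = 9.0000: CF_t = 3.400000, DF = 0.577224, PV = 1.962560
  t = 9.5000: CF_t = 3.400000, DF = 0.559868, PV = 1.903550
  t = 10.0000: CF_t = 103.400000, DF = 0.543034, PV = 56.149673
Price P = sum_t PV_t = 104.422256
Convexity numerator sum_t t*(t + 1/m) * CF_t / (1+y/m)^(m*t + 2):
  t = 0.5000: term = 1.551218
  t = 1.0000: term = 4.513729
  t = 1.5000: term = 8.756022
  t = 2.0000: term = 14.154578
  t = 2.5000: term = 20.593470
  t = 3.0000: term = 27.963974
  t = 3.5000: term = 36.164209
  t = 4.0000: term = 45.098777
  t = 4.5000: term = 54.678440
  t = 5.0000: term = 64.819791
  t = 5.5000: term = 75.444956
  t = 6.0000: term = 86.481300
  t = 6.5000: term = 97.861154
  t = 7.0000: term = 109.521549
  t = 7.5000: term = 121.403961
  t = 8.0000: term = 133.454080
  t = 8.5000: term = 145.621571
  t = 9.0000: term = 157.859865
  t = 9.5000: term = 170.125945
  t = 10.0000: term = 5546.502353
Convexity = (1/P) * sum = 6922.570943 / 104.422256 = 66.294018


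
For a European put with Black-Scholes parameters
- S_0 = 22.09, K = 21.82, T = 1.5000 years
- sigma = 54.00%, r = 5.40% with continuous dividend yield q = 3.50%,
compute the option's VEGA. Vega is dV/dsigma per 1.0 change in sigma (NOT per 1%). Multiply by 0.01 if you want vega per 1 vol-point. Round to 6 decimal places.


Answer: Vega = 9.482446

Derivation:
d1 = 0.3923690000; d2 = -0.2689932306
phi(d1) = 0.3693852102; exp(-qT) = 0.9488543211; exp(-rT) = 0.9221936914
Vega = S * exp(-qT) * phi(d1) * sqrt(T) = 22.0900 * 0.9488543211 * 0.3693852102 * 1.2247448714 = 9.482446


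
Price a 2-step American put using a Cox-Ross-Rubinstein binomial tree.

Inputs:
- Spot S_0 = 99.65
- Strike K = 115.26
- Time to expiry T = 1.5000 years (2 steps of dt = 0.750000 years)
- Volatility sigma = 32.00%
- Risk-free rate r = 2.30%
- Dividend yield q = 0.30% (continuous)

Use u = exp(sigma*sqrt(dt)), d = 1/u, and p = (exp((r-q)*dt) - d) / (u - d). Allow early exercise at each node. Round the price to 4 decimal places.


dt = T/N = 0.750000
u = exp(sigma*sqrt(dt)) = 1.319335; d = 1/u = 0.757957
p = (exp((r-q)*dt) - d) / (u - d) = 0.458079
Discount per step: exp(-r*dt) = 0.982898
Stock lattice S(k, i) with i counting down-moves:
  k=0: S(0,0) = 99.6500
  k=1: S(1,0) = 131.4718; S(1,1) = 75.5305
  k=2: S(2,0) = 173.4554; S(2,1) = 99.6500; S(2,2) = 57.2489
Terminal payoffs V(N, i) = max(K - S_T, 0):
  V(2,0) = 0.000000; V(2,1) = 15.610000; V(2,2) = 58.011137
Backward induction: V(k, i) = exp(-r*dt) * [p * V(k+1, i) + (1-p) * V(k+1, i+1)]; then take max(V_cont, immediate exercise) for American.
  V(1,0) = exp(-r*dt) * [p*0.000000 + (1-p)*15.610000] = 8.314708; exercise = 0.000000; V(1,0) = max -> 8.314708
  V(1,1) = exp(-r*dt) * [p*15.610000 + (1-p)*58.011137] = 37.928115; exercise = 39.729548; V(1,1) = max -> 39.729548
  V(0,0) = exp(-r*dt) * [p*8.314708 + (1-p)*39.729548] = 24.905708; exercise = 15.610000; V(0,0) = max -> 24.905708

Answer: Price = V(0,0) = 24.9057


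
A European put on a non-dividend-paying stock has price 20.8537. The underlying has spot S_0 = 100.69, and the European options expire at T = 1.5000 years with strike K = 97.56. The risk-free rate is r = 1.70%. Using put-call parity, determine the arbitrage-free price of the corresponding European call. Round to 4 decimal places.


Answer: Call price = 26.4400

Derivation:
Put-call parity: C - P = S_0 * exp(-qT) - K * exp(-rT).
S_0 * exp(-qT) = 100.6900 * 1.00000000 = 100.69000000
K * exp(-rT) = 97.5600 * 0.97482238 = 95.10367129
C = P + S*exp(-qT) - K*exp(-rT)
C = 20.8537 + 100.69000000 - 95.10367129 = 26.4400


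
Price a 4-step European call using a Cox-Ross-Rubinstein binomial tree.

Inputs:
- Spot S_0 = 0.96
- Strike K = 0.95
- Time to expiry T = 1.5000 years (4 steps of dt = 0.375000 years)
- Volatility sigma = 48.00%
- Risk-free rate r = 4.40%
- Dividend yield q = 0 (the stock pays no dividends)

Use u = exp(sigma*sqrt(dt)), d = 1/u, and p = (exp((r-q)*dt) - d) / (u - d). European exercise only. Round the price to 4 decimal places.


Answer: Price = V(0,0) = 0.2396

Derivation:
dt = T/N = 0.375000
u = exp(sigma*sqrt(dt)) = 1.341702; d = 1/u = 0.745322
p = (exp((r-q)*dt) - d) / (u - d) = 0.454936
Discount per step: exp(-r*dt) = 0.983635
Stock lattice S(k, i) with i counting down-moves:
  k=0: S(0,0) = 0.9600
  k=1: S(1,0) = 1.2880; S(1,1) = 0.7155
  k=2: S(2,0) = 1.7282; S(2,1) = 0.9600; S(2,2) = 0.5333
  k=3: S(3,0) = 2.3187; S(3,1) = 1.2880; S(3,2) = 0.7155; S(3,3) = 0.3975
  k=4: S(4,0) = 3.1110; S(4,1) = 1.7282; S(4,2) = 0.9600; S(4,3) = 0.5333; S(4,4) = 0.2962
Terminal payoffs V(N, i) = max(S_T - K, 0):
  V(4,0) = 2.160965; V(4,1) = 0.778157; V(4,2) = 0.010000; V(4,3) = 0.000000; V(4,4) = 0.000000
Backward induction: V(k, i) = exp(-r*dt) * [p * V(k+1, i) + (1-p) * V(k+1, i+1)].
  V(3,0) = exp(-r*dt) * [p*2.160965 + (1-p)*0.778157] = 1.384218
  V(3,1) = exp(-r*dt) * [p*0.778157 + (1-p)*0.010000] = 0.353580
  V(3,2) = exp(-r*dt) * [p*0.010000 + (1-p)*0.000000] = 0.004475
  V(3,3) = exp(-r*dt) * [p*0.000000 + (1-p)*0.000000] = 0.000000
  V(2,0) = exp(-r*dt) * [p*1.384218 + (1-p)*0.353580] = 0.808995
  V(2,1) = exp(-r*dt) * [p*0.353580 + (1-p)*0.004475] = 0.160623
  V(2,2) = exp(-r*dt) * [p*0.004475 + (1-p)*0.000000] = 0.002002
  V(1,0) = exp(-r*dt) * [p*0.808995 + (1-p)*0.160623] = 0.448136
  V(1,1) = exp(-r*dt) * [p*0.160623 + (1-p)*0.002002] = 0.072951
  V(0,0) = exp(-r*dt) * [p*0.448136 + (1-p)*0.072951] = 0.239649


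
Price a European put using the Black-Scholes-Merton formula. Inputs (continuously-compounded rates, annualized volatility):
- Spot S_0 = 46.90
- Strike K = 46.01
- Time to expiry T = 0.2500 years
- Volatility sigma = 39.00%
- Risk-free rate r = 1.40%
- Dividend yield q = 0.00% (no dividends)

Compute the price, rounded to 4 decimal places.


d1 = (ln(S/K) + (r - q + 0.5*sigma^2) * T) / (sigma * sqrt(T)) = 0.21369955
d2 = d1 - sigma * sqrt(T) = 0.01869955
exp(-rT) = 0.99650612; exp(-qT) = 1.00000000
P = K * exp(-rT) * N(-d2) - S_0 * exp(-qT) * N(-d1)
N(-d1) = 0.41539068; N(-d2) = 0.49254040
P = 46.0100 * 0.99650612 * 0.49254040 - 46.9000 * 1.00000000 * 0.41539068 = 3.1008

Answer: Price = 3.1008


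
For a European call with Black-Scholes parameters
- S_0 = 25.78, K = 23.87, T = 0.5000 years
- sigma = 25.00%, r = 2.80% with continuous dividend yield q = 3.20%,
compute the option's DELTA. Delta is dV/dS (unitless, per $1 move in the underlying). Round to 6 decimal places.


d1 = 0.5125198036; d2 = 0.3357431083
phi(d1) = 0.3498408970; exp(-qT) = 0.9841273201; exp(-rT) = 0.9860975443
N(d1) = 0.6958563680
Delta = exp(-qT) * N(d1) = 0.9841273201 * 0.6958563680 = 0.684811

Answer: Delta = 0.684811


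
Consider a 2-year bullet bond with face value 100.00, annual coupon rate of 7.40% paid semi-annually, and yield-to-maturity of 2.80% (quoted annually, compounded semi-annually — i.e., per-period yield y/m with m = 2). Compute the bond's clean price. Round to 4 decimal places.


Answer: Price = 108.8868

Derivation:
Coupon per period c = face * coupon_rate / m = 3.700000
Periods per year m = 2; per-period yield y/m = 0.014000
Number of cashflows N = 4
Cashflows (t years, CF_t, discount factor 1/(1+y/m)^(m*t), PV):
  t = 0.5000: CF_t = 3.700000, DF = 0.986193, PV = 3.648915
  t = 1.0000: CF_t = 3.700000, DF = 0.972577, PV = 3.598536
  t = 1.5000: CF_t = 3.700000, DF = 0.959149, PV = 3.548852
  t = 2.0000: CF_t = 103.700000, DF = 0.945906, PV = 98.090497
Price P = sum_t PV_t = 108.886800


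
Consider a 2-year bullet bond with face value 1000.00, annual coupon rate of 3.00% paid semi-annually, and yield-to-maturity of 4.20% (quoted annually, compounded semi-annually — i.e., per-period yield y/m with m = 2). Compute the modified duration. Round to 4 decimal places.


Answer: Modified duration = 1.9153

Derivation:
Coupon per period c = face * coupon_rate / m = 15.000000
Periods per year m = 2; per-period yield y/m = 0.021000
Number of cashflows N = 4
Cashflows (t years, CF_t, discount factor 1/(1+y/m)^(m*t), PV):
  t = 0.5000: CF_t = 15.000000, DF = 0.979432, PV = 14.691479
  t = 1.0000: CF_t = 15.000000, DF = 0.959287, PV = 14.389304
  t = 1.5000: CF_t = 15.000000, DF = 0.939556, PV = 14.093343
  t = 2.0000: CF_t = 1015.000000, DF = 0.920231, PV = 934.034836
Price P = sum_t PV_t = 977.208961
First compute Macaulay numerator sum_t t * PV_t:
  t * PV_t at t = 0.5000: 7.345739
  t * PV_t at t = 1.0000: 14.389304
  t * PV_t at t = 1.5000: 21.140015
  t * PV_t at t = 2.0000: 1868.069671
Macaulay duration D = 1910.944729 / 977.208961 = 1.955513
Modified duration = D / (1 + y/m) = 1.955513 / (1 + 0.021000) = 1.915292


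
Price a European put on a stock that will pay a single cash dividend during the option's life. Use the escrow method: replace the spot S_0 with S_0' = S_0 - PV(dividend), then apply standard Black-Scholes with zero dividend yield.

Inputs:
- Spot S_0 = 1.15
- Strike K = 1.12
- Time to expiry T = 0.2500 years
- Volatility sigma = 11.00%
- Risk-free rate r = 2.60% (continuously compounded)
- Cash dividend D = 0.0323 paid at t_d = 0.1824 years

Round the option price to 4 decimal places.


Answer: Price = 0.0220

Derivation:
PV(D) = D * exp(-r * t_d) = 0.0323 * 0.99526883 = 0.03214718
S_0' = S_0 - PV(D) = 1.1500 - 0.03214718 = 1.11785282
d1 = (ln(S_0'/K) + (r + sigma^2/2)*T) / (sigma*sqrt(T)) = 0.11079149
d2 = d1 - sigma*sqrt(T) = 0.05579149
exp(-rT) = 0.99352108
N(-d1) = 0.45589085; N(-d2) = 0.47775396
P = K * exp(-rT) * N(-d2) - S_0' * N(-d1) = 1.1200 * 0.99352108 * 0.47775396 - 1.11785282 * 0.45589085 = 0.0220


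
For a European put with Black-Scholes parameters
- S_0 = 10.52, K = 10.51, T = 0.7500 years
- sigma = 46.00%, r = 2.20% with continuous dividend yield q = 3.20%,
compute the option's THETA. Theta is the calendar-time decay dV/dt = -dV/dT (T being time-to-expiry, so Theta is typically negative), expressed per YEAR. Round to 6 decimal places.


Answer: Theta = -1.077527

Derivation:
d1 = 0.1827464778; d2 = -0.2156252080
phi(d1) = 0.3923359971; exp(-qT) = 0.9762857098; exp(-rT) = 0.9836353794
Theta = -S*exp(-qT)*phi(d1)*sigma/(2*sqrt(T)) + r*K*exp(-rT)*N(-d2) - q*S*exp(-qT)*N(-d1)
N(-d1) = 0.4274984729; N(-d2) = 0.5853600476; sqrt(T) = 0.8660254038
Term 1 = -10.5200 * 0.9762857098 * 0.3923359971 * 0.4600 / (2 * 0.8660254038) = -1.0701583227
Term 2 = 0.0220 * 10.5100 * 0.9836353794 * 0.5853600476 = 0.1331320487
Term 3 = -0.0320 * 10.5200 * 0.9762857098 * 0.4274984729 = -0.1405002892
Theta = -1.0701583227 + (0.1331320487) + (-0.1405002892) = -1.077527


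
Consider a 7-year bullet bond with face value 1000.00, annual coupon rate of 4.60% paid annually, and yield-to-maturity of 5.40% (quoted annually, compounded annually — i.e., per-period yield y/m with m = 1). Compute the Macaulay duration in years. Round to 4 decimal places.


Answer: Macaulay duration = 6.1176 years

Derivation:
Coupon per period c = face * coupon_rate / m = 46.000000
Periods per year m = 1; per-period yield y/m = 0.054000
Number of cashflows N = 7
Cashflows (t years, CF_t, discount factor 1/(1+y/m)^(m*t), PV):
  t = 1.0000: CF_t = 46.000000, DF = 0.948767, PV = 43.643264
  t = 2.0000: CF_t = 46.000000, DF = 0.900158, PV = 41.407271
  t = 3.0000: CF_t = 46.000000, DF = 0.854040, PV = 39.285836
  t = 4.0000: CF_t = 46.000000, DF = 0.810285, PV = 37.273089
  t = 5.0000: CF_t = 46.000000, DF = 0.768771, PV = 35.363462
  t = 6.0000: CF_t = 46.000000, DF = 0.729384, PV = 33.551672
  t = 7.0000: CF_t = 1046.000000, DF = 0.692015, PV = 723.848049
Price P = sum_t PV_t = 954.372643
Macaulay numerator sum_t t * PV_t:
  t * PV_t at t = 1.0000: 43.643264
  t * PV_t at t = 2.0000: 82.814542
  t * PV_t at t = 3.0000: 117.857508
  t * PV_t at t = 4.0000: 149.092357
  t * PV_t at t = 5.0000: 176.817311
  t * PV_t at t = 6.0000: 201.310032
  t * PV_t at t = 7.0000: 5066.936346
Macaulay duration D = (sum_t t * PV_t) / P = 5838.471359 / 954.372643 = 6.117601


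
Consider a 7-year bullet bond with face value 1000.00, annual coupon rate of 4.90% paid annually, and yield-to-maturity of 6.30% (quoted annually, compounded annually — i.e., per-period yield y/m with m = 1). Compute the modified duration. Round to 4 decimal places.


Answer: Modified duration = 5.6901

Derivation:
Coupon per period c = face * coupon_rate / m = 49.000000
Periods per year m = 1; per-period yield y/m = 0.063000
Number of cashflows N = 7
Cashflows (t years, CF_t, discount factor 1/(1+y/m)^(m*t), PV):
  t = 1.0000: CF_t = 49.000000, DF = 0.940734, PV = 46.095955
  t = 2.0000: CF_t = 49.000000, DF = 0.884980, PV = 43.364021
  t = 3.0000: CF_t = 49.000000, DF = 0.832531, PV = 40.794000
  t = 4.0000: CF_t = 49.000000, DF = 0.783190, PV = 38.376293
  t = 5.0000: CF_t = 49.000000, DF = 0.736773, PV = 36.101875
  t = 6.0000: CF_t = 49.000000, DF = 0.693107, PV = 33.962253
  t = 7.0000: CF_t = 1049.000000, DF = 0.652029, PV = 683.978793
Price P = sum_t PV_t = 922.673190
First compute Macaulay numerator sum_t t * PV_t:
  t * PV_t at t = 1.0000: 46.095955
  t * PV_t at t = 2.0000: 86.728043
  t * PV_t at t = 3.0000: 122.381999
  t * PV_t at t = 4.0000: 153.505172
  t * PV_t at t = 5.0000: 180.509375
  t * PV_t at t = 6.0000: 203.773518
  t * PV_t at t = 7.0000: 4787.851552
Macaulay duration D = 5580.845613 / 922.673190 = 6.048562
Modified duration = D / (1 + y/m) = 6.048562 / (1 + 0.063000) = 5.690086


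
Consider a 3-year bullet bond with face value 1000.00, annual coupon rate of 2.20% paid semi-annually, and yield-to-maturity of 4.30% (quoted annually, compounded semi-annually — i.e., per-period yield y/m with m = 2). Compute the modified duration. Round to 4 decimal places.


Coupon per period c = face * coupon_rate / m = 11.000000
Periods per year m = 2; per-period yield y/m = 0.021500
Number of cashflows N = 6
Cashflows (t years, CF_t, discount factor 1/(1+y/m)^(m*t), PV):
  t = 0.5000: CF_t = 11.000000, DF = 0.978953, PV = 10.768478
  t = 1.0000: CF_t = 11.000000, DF = 0.958348, PV = 10.541828
  t = 1.5000: CF_t = 11.000000, DF = 0.938177, PV = 10.319950
  t = 2.0000: CF_t = 11.000000, DF = 0.918431, PV = 10.102741
  t = 2.5000: CF_t = 11.000000, DF = 0.899100, PV = 9.890103
  t = 3.0000: CF_t = 1011.000000, DF = 0.880177, PV = 889.858452
Price P = sum_t PV_t = 941.481552
First compute Macaulay numerator sum_t t * PV_t:
  t * PV_t at t = 0.5000: 5.384239
  t * PV_t at t = 1.0000: 10.541828
  t * PV_t at t = 1.5000: 15.479924
  t * PV_t at t = 2.0000: 20.205481
  t * PV_t at t = 2.5000: 24.725258
  t * PV_t at t = 3.0000: 2669.575356
Macaulay duration D = 2745.912087 / 941.481552 = 2.916586
Modified duration = D / (1 + y/m) = 2.916586 / (1 + 0.021500) = 2.855199

Answer: Modified duration = 2.8552


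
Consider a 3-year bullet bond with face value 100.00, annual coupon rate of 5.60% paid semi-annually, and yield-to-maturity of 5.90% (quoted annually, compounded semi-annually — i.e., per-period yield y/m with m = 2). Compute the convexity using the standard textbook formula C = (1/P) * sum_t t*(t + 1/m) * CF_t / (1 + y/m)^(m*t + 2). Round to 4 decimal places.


Coupon per period c = face * coupon_rate / m = 2.800000
Periods per year m = 2; per-period yield y/m = 0.029500
Number of cashflows N = 6
Cashflows (t years, CF_t, discount factor 1/(1+y/m)^(m*t), PV):
  t = 0.5000: CF_t = 2.800000, DF = 0.971345, PV = 2.719767
  t = 1.0000: CF_t = 2.800000, DF = 0.943512, PV = 2.641833
  t = 1.5000: CF_t = 2.800000, DF = 0.916476, PV = 2.566132
  t = 2.0000: CF_t = 2.800000, DF = 0.890214, PV = 2.492600
  t = 2.5000: CF_t = 2.800000, DF = 0.864706, PV = 2.421176
  t = 3.0000: CF_t = 102.800000, DF = 0.839928, PV = 86.344566
Price P = sum_t PV_t = 99.186073
Convexity numerator sum_t t*(t + 1/m) * CF_t / (1+y/m)^(m*t + 2):
  t = 0.5000: term = 1.283066
  t = 1.0000: term = 3.738900
  t = 1.5000: term = 7.263527
  t = 2.0000: term = 11.758988
  t = 2.5000: term = 17.133056
  t = 3.0000: term = 855.404649
Convexity = (1/P) * sum = 896.582185 / 99.186073 = 9.039396

Answer: Convexity = 9.0394


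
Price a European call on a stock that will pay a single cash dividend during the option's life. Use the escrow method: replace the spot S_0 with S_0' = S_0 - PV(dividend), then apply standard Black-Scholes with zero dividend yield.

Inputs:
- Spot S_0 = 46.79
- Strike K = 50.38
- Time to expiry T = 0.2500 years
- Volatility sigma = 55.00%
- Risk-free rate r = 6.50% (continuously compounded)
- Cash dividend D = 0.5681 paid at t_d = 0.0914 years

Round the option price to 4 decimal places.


PV(D) = D * exp(-r * t_d) = 0.5681 * 0.99407661 = 0.56473492
S_0' = S_0 - PV(D) = 46.7900 - 0.56473492 = 46.22526508
d1 = (ln(S_0'/K) + (r + sigma^2/2)*T) / (sigma*sqrt(T)) = -0.11638276
d2 = d1 - sigma*sqrt(T) = -0.39138276
exp(-rT) = 0.98388132
N(d1) = 0.45367460; N(d2) = 0.34775717
C = S_0' * N(d1) - K * exp(-rT) * N(d2) = 46.22526508 * 0.45367460 - 50.3800 * 0.98388132 * 0.34775717 = 3.7336

Answer: Price = 3.7336


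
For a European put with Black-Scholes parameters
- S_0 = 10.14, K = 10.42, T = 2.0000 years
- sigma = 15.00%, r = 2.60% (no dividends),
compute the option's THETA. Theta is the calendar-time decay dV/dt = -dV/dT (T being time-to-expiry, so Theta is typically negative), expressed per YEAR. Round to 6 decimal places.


Answer: Theta = -0.081772

Derivation:
d1 = 0.2227903107; d2 = 0.0106582763
phi(d1) = 0.3891632746; exp(-qT) = 1.0000000000; exp(-rT) = 0.9493288668
Theta = -S*exp(-qT)*phi(d1)*sigma/(2*sqrt(T)) + r*K*exp(-rT)*N(-d2) - q*S*exp(-qT)*N(-d1)
N(-d1) = 0.4118493547; N(-d2) = 0.4957480434; sqrt(T) = 1.4142135624
Term 1 = -10.1400 * 1.0000000000 * 0.3891632746 * 0.1500 / (2 * 1.4142135624) = -0.2092743827
Term 2 = 0.0260 * 10.4200 * 0.9493288668 * 0.4957480434 = 0.1275025183
Term 3 = 0 (no dividend yield, q = 0)
Theta = -0.2092743827 + (0.1275025183) + (0.0000000000) = -0.081772


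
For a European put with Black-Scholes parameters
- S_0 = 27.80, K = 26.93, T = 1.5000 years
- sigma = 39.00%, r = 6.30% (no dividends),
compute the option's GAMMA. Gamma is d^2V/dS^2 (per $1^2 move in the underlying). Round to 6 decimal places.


Answer: Gamma = 0.026471

Derivation:
d1 = 0.5032342978; d2 = 0.0255837979
phi(d1) = 0.3514946064; exp(-qT) = 1.0000000000; exp(-rT) = 0.9098277346
Gamma = exp(-qT) * phi(d1) / (S * sigma * sqrt(T)) = 1.0000000000 * 0.3514946064 / (27.8000 * 0.3900 * 1.2247448714) = 0.026471


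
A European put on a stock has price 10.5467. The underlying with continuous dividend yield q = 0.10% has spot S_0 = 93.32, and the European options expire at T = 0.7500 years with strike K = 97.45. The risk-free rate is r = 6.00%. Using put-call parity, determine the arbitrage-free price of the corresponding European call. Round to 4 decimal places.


Answer: Call price = 10.6348

Derivation:
Put-call parity: C - P = S_0 * exp(-qT) - K * exp(-rT).
S_0 * exp(-qT) = 93.3200 * 0.99925028 = 93.25003624
K * exp(-rT) = 97.4500 * 0.95599748 = 93.16195460
C = P + S*exp(-qT) - K*exp(-rT)
C = 10.5467 + 93.25003624 - 93.16195460 = 10.6348


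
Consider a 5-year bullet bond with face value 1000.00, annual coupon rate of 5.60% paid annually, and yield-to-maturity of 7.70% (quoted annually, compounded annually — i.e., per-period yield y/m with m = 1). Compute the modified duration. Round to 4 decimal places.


Coupon per period c = face * coupon_rate / m = 56.000000
Periods per year m = 1; per-period yield y/m = 0.077000
Number of cashflows N = 5
Cashflows (t years, CF_t, discount factor 1/(1+y/m)^(m*t), PV):
  t = 1.0000: CF_t = 56.000000, DF = 0.928505, PV = 51.996286
  t = 2.0000: CF_t = 56.000000, DF = 0.862122, PV = 48.278817
  t = 3.0000: CF_t = 56.000000, DF = 0.800484, PV = 44.827128
  t = 4.0000: CF_t = 56.000000, DF = 0.743254, PV = 41.622217
  t = 5.0000: CF_t = 1056.000000, DF = 0.690115, PV = 728.761468
Price P = sum_t PV_t = 915.485916
First compute Macaulay numerator sum_t t * PV_t:
  t * PV_t at t = 1.0000: 51.996286
  t * PV_t at t = 2.0000: 96.557634
  t * PV_t at t = 3.0000: 134.481385
  t * PV_t at t = 4.0000: 166.488870
  t * PV_t at t = 5.0000: 3643.807338
Macaulay duration D = 4093.331512 / 915.485916 = 4.471212
Modified duration = D / (1 + y/m) = 4.471212 / (1 + 0.077000) = 4.151543

Answer: Modified duration = 4.1515


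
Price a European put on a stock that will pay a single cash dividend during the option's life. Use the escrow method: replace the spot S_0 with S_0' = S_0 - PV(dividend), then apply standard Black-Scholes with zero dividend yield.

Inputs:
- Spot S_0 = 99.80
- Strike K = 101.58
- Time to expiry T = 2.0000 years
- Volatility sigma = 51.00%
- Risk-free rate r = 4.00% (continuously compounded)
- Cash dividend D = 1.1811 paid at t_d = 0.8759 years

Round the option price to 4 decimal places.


PV(D) = D * exp(-r * t_d) = 1.1811 * 0.96557066 = 1.14043550
S_0' = S_0 - PV(D) = 99.8000 - 1.14043550 = 98.65956450
d1 = (ln(S_0'/K) + (r + sigma^2/2)*T) / (sigma*sqrt(T)) = 0.43109738
d2 = d1 - sigma*sqrt(T) = -0.29015154
exp(-rT) = 0.92311635
N(-d1) = 0.33319878; N(-d2) = 0.61414985
P = K * exp(-rT) * N(-d2) - S_0' * N(-d1) = 101.5800 * 0.92311635 * 0.61414985 - 98.65956450 * 0.33319878 = 24.7157

Answer: Price = 24.7157


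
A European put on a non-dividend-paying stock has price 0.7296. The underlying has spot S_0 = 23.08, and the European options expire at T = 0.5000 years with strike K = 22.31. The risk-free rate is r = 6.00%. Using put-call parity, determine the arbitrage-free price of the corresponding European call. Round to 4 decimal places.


Put-call parity: C - P = S_0 * exp(-qT) - K * exp(-rT).
S_0 * exp(-qT) = 23.0800 * 1.00000000 = 23.08000000
K * exp(-rT) = 22.3100 * 0.97044553 = 21.65063985
C = P + S*exp(-qT) - K*exp(-rT)
C = 0.7296 + 23.08000000 - 21.65063985 = 2.1590

Answer: Call price = 2.1590


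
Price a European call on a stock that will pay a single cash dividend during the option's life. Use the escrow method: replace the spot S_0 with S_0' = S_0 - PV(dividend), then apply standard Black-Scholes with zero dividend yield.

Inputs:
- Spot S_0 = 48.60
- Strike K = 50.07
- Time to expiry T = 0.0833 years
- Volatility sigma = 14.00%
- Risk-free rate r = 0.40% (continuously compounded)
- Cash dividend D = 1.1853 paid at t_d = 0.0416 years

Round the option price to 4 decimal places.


Answer: Price = 0.0822

Derivation:
PV(D) = D * exp(-r * t_d) = 1.1853 * 0.99983361 = 1.18510278
S_0' = S_0 - PV(D) = 48.6000 - 1.18510278 = 47.41489722
d1 = (ln(S_0'/K) + (r + sigma^2/2)*T) / (sigma*sqrt(T)) = -1.31998825
d2 = d1 - sigma*sqrt(T) = -1.36039469
exp(-rT) = 0.99966686
N(d1) = 0.09341947; N(d2) = 0.08685253
C = S_0' * N(d1) - K * exp(-rT) * N(d2) = 47.41489722 * 0.09341947 - 50.0700 * 0.99966686 * 0.08685253 = 0.0822


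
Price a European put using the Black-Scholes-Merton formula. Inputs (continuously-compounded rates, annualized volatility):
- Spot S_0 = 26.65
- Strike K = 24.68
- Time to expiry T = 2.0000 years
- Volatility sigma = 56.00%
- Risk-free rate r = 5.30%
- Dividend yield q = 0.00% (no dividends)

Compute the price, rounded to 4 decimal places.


Answer: Price = 5.4821

Derivation:
d1 = (ln(S/K) + (r - q + 0.5*sigma^2) * T) / (sigma * sqrt(T)) = 0.62679454
d2 = d1 - sigma * sqrt(T) = -0.16516505
exp(-rT) = 0.89942465; exp(-qT) = 1.00000000
P = K * exp(-rT) * N(-d2) - S_0 * exp(-qT) * N(-d1)
N(-d1) = 0.26539696; N(-d2) = 0.56559296
P = 24.6800 * 0.89942465 * 0.56559296 - 26.6500 * 1.00000000 * 0.26539696 = 5.4821


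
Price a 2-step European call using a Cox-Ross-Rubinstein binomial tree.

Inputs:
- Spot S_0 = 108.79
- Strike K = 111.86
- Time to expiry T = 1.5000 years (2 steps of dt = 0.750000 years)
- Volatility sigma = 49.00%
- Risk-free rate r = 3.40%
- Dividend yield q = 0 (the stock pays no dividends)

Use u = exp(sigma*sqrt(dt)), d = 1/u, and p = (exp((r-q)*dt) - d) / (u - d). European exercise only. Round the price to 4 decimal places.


Answer: Price = V(0,0) = 24.4335

Derivation:
dt = T/N = 0.750000
u = exp(sigma*sqrt(dt)) = 1.528600; d = 1/u = 0.654193
p = (exp((r-q)*dt) - d) / (u - d) = 0.425013
Discount per step: exp(-r*dt) = 0.974822
Stock lattice S(k, i) with i counting down-moves:
  k=0: S(0,0) = 108.7900
  k=1: S(1,0) = 166.2964; S(1,1) = 71.1697
  k=2: S(2,0) = 254.2008; S(2,1) = 108.7900; S(2,2) = 46.5587
Terminal payoffs V(N, i) = max(S_T - K, 0):
  V(2,0) = 142.340751; V(2,1) = 0.000000; V(2,2) = 0.000000
Backward induction: V(k, i) = exp(-r*dt) * [p * V(k+1, i) + (1-p) * V(k+1, i+1)].
  V(1,0) = exp(-r*dt) * [p*142.340751 + (1-p)*0.000000] = 58.973555
  V(1,1) = exp(-r*dt) * [p*0.000000 + (1-p)*0.000000] = 0.000000
  V(0,0) = exp(-r*dt) * [p*58.973555 + (1-p)*0.000000] = 24.433482


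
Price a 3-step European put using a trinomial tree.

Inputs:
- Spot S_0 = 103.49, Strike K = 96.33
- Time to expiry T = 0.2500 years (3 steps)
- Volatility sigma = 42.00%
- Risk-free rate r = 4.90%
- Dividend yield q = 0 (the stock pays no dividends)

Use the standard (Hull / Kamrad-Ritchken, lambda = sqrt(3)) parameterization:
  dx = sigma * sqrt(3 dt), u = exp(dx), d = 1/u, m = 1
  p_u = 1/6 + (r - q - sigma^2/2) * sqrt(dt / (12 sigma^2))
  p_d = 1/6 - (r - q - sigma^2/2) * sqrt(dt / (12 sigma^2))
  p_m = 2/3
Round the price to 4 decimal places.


Answer: Price = V(0,0) = 4.9566

Derivation:
dt = T/N = 0.083333; dx = sigma*sqrt(3*dt) = 0.210000
u = exp(dx) = 1.233678; d = 1/u = 0.810584
p_u = 0.158889, p_m = 0.666667, p_d = 0.174444
Discount per step: exp(-r*dt) = 0.995925
Stock lattice S(k, j) with j the centered position index:
  k=0: S(0,+0) = 103.4900
  k=1: S(1,-1) = 83.8874; S(1,+0) = 103.4900; S(1,+1) = 127.6733
  k=2: S(2,-2) = 67.9978; S(2,-1) = 83.8874; S(2,+0) = 103.4900; S(2,+1) = 127.6733; S(2,+2) = 157.5078
  k=3: S(3,-3) = 55.1179; S(3,-2) = 67.9978; S(3,-1) = 83.8874; S(3,+0) = 103.4900; S(3,+1) = 127.6733; S(3,+2) = 157.5078; S(3,+3) = 194.3139
Terminal payoffs V(N, j) = max(K - S_T, 0):
  V(3,-3) = 41.212075; V(3,-2) = 28.332225; V(3,-1) = 12.442636; V(3,+0) = 0.000000; V(3,+1) = 0.000000; V(3,+2) = 0.000000; V(3,+3) = 0.000000
Backward induction: V(k, j) = exp(-r*dt) * [p_u * V(k+1, j+1) + p_m * V(k+1, j) + p_d * V(k+1, j-1)]
  V(2,-2) = exp(-r*dt) * [p_u*12.442636 + p_m*28.332225 + p_d*41.212075] = 27.940042
  V(2,-1) = exp(-r*dt) * [p_u*0.000000 + p_m*12.442636 + p_d*28.332225] = 13.183547
  V(2,+0) = exp(-r*dt) * [p_u*0.000000 + p_m*0.000000 + p_d*12.442636] = 2.161704
  V(2,+1) = exp(-r*dt) * [p_u*0.000000 + p_m*0.000000 + p_d*0.000000] = 0.000000
  V(2,+2) = exp(-r*dt) * [p_u*0.000000 + p_m*0.000000 + p_d*0.000000] = 0.000000
  V(1,-1) = exp(-r*dt) * [p_u*2.161704 + p_m*13.183547 + p_d*27.940042] = 13.949411
  V(1,+0) = exp(-r*dt) * [p_u*0.000000 + p_m*2.161704 + p_d*13.183547] = 3.725688
  V(1,+1) = exp(-r*dt) * [p_u*0.000000 + p_m*0.000000 + p_d*2.161704] = 0.375561
  V(0,+0) = exp(-r*dt) * [p_u*0.375561 + p_m*3.725688 + p_d*13.949411] = 4.956581


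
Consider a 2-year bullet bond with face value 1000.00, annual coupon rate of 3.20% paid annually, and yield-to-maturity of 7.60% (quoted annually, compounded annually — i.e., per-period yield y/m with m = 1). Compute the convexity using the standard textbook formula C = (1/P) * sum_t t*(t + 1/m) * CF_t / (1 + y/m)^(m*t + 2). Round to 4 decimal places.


Coupon per period c = face * coupon_rate / m = 32.000000
Periods per year m = 1; per-period yield y/m = 0.076000
Number of cashflows N = 2
Cashflows (t years, CF_t, discount factor 1/(1+y/m)^(m*t), PV):
  t = 1.0000: CF_t = 32.000000, DF = 0.929368, PV = 29.739777
  t = 2.0000: CF_t = 1032.000000, DF = 0.863725, PV = 891.364133
Price P = sum_t PV_t = 921.103910
Convexity numerator sum_t t*(t + 1/m) * CF_t / (1+y/m)^(m*t + 2):
  t = 1.0000: term = 51.373974
  t = 2.0000: term = 4619.360563
Convexity = (1/P) * sum = 4670.734537 / 921.103910 = 5.070801

Answer: Convexity = 5.0708


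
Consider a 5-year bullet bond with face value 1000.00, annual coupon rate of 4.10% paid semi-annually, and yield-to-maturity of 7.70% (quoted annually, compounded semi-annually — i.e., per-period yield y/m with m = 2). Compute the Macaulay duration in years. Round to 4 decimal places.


Answer: Macaulay duration = 4.5275 years

Derivation:
Coupon per period c = face * coupon_rate / m = 20.500000
Periods per year m = 2; per-period yield y/m = 0.038500
Number of cashflows N = 10
Cashflows (t years, CF_t, discount factor 1/(1+y/m)^(m*t), PV):
  t = 0.5000: CF_t = 20.500000, DF = 0.962927, PV = 19.740010
  t = 1.0000: CF_t = 20.500000, DF = 0.927229, PV = 19.008194
  t = 1.5000: CF_t = 20.500000, DF = 0.892854, PV = 18.303509
  t = 2.0000: CF_t = 20.500000, DF = 0.859754, PV = 17.624949
  t = 2.5000: CF_t = 20.500000, DF = 0.827880, PV = 16.971544
  t = 3.0000: CF_t = 20.500000, DF = 0.797188, PV = 16.342363
  t = 3.5000: CF_t = 20.500000, DF = 0.767635, PV = 15.736508
  t = 4.0000: CF_t = 20.500000, DF = 0.739176, PV = 15.153113
  t = 4.5000: CF_t = 20.500000, DF = 0.711773, PV = 14.591346
  t = 5.0000: CF_t = 1020.500000, DF = 0.685386, PV = 699.436030
Price P = sum_t PV_t = 852.907565
Macaulay numerator sum_t t * PV_t:
  t * PV_t at t = 0.5000: 9.870005
  t * PV_t at t = 1.0000: 19.008194
  t * PV_t at t = 1.5000: 27.455264
  t * PV_t at t = 2.0000: 35.249897
  t * PV_t at t = 2.5000: 42.428860
  t * PV_t at t = 3.0000: 49.027089
  t * PV_t at t = 3.5000: 55.077776
  t * PV_t at t = 4.0000: 60.612451
  t * PV_t at t = 4.5000: 65.661057
  t * PV_t at t = 5.0000: 3497.180150
Macaulay duration D = (sum_t t * PV_t) / P = 3861.570743 / 852.907565 = 4.527537


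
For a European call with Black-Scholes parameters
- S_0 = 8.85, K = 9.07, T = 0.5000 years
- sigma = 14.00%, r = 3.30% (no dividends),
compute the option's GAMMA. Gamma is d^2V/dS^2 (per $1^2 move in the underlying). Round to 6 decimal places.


d1 = -0.0318683441; d2 = -0.1308632934
phi(d1) = 0.3987397507; exp(-qT) = 1.0000000000; exp(-rT) = 0.9836353794
Gamma = exp(-qT) * phi(d1) / (S * sigma * sqrt(T)) = 1.0000000000 * 0.3987397507 / (8.8500 * 0.1400 * 0.7071067812) = 0.455128

Answer: Gamma = 0.455128
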